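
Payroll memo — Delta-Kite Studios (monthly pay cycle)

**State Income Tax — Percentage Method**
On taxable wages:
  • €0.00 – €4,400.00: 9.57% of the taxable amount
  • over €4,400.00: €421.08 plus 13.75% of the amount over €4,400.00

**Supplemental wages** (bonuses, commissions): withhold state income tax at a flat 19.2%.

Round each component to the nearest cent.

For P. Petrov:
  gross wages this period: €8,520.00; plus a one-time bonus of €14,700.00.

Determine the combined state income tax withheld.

€3,809.98

State Income Tax: taxable = €8,520.00
  €421.08 + 13.75% × (€8,520.00 − €4,400.00) = €421.08 + 13.75% × €4,120.00 = €987.58
Supplemental (19.2% flat on bonus): 19.2% × €14,700.00 = €2,822.40
Total state income tax: €987.58 + €2,822.40 = €3,809.98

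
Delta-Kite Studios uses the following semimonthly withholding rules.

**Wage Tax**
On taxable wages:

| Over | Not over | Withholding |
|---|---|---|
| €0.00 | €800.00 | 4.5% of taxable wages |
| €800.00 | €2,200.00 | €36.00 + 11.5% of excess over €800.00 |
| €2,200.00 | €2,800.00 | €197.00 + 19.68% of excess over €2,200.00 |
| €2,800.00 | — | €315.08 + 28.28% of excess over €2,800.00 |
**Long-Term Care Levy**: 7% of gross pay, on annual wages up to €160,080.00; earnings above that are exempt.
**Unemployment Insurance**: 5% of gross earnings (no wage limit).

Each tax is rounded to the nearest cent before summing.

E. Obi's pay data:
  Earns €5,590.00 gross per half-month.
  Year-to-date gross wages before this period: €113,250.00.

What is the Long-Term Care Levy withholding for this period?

Long-Term Care Levy: 7% × €5,590.00 = €391.30

€391.30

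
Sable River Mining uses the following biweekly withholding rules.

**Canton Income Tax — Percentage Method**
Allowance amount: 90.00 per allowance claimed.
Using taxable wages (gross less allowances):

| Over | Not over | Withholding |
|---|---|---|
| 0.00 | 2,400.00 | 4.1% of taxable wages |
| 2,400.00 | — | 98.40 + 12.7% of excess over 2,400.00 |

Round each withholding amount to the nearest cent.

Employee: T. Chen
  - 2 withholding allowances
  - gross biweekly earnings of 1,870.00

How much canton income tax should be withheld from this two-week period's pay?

69.29

Canton Income Tax: taxable = 1,870.00 − 2×90.00 = 1,690.00
  4.1% × 1,690.00 = 69.29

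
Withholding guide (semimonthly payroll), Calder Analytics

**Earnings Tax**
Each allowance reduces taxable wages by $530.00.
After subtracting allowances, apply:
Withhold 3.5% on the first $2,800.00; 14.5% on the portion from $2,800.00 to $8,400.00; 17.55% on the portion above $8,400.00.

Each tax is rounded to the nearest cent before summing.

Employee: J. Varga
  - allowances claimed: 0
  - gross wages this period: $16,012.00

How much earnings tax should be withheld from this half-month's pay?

$2,245.91

Earnings Tax: taxable = $16,012.00
  $910.00 + 17.55% × ($16,012.00 − $8,400.00) = $910.00 + 17.55% × $7,612.00 = $2,245.91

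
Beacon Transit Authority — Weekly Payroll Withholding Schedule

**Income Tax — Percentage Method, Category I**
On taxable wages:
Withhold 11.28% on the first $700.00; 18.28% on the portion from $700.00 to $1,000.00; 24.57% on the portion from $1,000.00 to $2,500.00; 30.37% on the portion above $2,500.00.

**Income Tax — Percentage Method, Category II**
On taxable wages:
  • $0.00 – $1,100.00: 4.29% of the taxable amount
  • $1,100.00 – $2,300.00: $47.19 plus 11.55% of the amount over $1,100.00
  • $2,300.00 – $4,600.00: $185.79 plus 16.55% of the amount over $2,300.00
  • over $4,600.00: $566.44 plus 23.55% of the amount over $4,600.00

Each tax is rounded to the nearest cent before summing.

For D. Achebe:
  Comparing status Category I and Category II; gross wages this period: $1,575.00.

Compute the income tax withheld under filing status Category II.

Income Tax (Category II): taxable = $1,575.00
  $47.19 + 11.55% × ($1,575.00 − $1,100.00) = $47.19 + 11.55% × $475.00 = $102.05

$102.05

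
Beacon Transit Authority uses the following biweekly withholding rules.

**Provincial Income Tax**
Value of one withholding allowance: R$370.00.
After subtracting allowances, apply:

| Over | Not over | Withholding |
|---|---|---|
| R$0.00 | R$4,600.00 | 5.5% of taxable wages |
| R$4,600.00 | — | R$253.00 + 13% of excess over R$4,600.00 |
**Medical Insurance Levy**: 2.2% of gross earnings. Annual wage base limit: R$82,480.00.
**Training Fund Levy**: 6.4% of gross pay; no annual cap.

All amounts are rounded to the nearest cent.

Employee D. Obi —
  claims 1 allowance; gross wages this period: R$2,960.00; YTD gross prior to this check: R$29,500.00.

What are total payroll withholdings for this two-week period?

Provincial Income Tax: taxable = R$2,960.00 − 1×R$370.00 = R$2,590.00
  5.5% × R$2,590.00 = R$142.45
Medical Insurance Levy: 2.2% × R$2,960.00 = R$65.12
Training Fund Levy: 6.4% × R$2,960.00 = R$189.44
Total: R$142.45 + R$65.12 + R$189.44 = R$397.01

R$397.01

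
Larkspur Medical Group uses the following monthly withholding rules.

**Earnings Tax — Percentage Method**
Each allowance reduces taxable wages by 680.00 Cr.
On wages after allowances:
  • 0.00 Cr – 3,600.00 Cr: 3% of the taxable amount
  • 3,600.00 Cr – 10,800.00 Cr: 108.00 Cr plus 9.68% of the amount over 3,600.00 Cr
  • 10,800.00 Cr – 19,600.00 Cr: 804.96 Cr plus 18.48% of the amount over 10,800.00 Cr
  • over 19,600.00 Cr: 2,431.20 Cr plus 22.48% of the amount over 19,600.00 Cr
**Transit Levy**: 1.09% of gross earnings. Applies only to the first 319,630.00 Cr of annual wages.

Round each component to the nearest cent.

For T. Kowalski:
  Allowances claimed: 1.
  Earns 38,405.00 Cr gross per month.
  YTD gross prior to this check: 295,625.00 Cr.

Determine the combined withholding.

6,767.35 Cr

Earnings Tax: taxable = 38,405.00 Cr − 1×680.00 Cr = 37,725.00 Cr
  2,431.20 Cr + 22.48% × (37,725.00 Cr − 19,600.00 Cr) = 2,431.20 Cr + 22.48% × 18,125.00 Cr = 6,505.70 Cr
Transit Levy: cap 319,630.00 Cr − YTD 295,625.00 Cr = 24,005.00 Cr subject; 1.09% × 24,005.00 Cr = 261.65 Cr
Total: 6,505.70 Cr + 261.65 Cr = 6,767.35 Cr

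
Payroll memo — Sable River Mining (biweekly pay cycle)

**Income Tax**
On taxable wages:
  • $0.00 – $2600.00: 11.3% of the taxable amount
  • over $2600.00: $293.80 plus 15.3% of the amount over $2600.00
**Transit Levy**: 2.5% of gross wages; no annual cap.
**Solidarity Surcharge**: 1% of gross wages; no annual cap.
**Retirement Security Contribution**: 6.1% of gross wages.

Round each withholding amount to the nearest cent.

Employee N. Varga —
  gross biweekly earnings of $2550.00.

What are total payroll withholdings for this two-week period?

Income Tax: taxable = $2550.00
  11.3% × $2550.00 = $288.15
Transit Levy: 2.5% × $2550.00 = $63.75
Solidarity Surcharge: 1% × $2550.00 = $25.50
Retirement Security Contribution: 6.1% × $2550.00 = $155.55
Total: $288.15 + $63.75 + $25.50 + $155.55 = $532.95

$532.95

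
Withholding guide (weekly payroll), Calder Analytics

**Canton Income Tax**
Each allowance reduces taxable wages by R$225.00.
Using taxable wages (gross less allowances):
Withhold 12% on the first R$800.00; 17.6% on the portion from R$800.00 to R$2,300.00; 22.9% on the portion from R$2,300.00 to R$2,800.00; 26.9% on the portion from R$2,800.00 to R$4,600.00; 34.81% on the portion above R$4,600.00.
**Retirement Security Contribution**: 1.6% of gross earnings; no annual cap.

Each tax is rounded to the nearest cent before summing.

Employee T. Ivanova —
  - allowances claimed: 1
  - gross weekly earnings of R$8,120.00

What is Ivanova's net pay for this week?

R$5,884.39

Canton Income Tax: taxable = R$8,120.00 − 1×R$225.00 = R$7,895.00
  R$958.70 + 34.81% × (R$7,895.00 − R$4,600.00) = R$958.70 + 34.81% × R$3,295.00 = R$2,105.69
Retirement Security Contribution: 1.6% × R$8,120.00 = R$129.92
Total withheld: R$2,105.69 + R$129.92 = R$2,235.61
Net pay: R$8,120.00 − R$2,235.61 = R$5,884.39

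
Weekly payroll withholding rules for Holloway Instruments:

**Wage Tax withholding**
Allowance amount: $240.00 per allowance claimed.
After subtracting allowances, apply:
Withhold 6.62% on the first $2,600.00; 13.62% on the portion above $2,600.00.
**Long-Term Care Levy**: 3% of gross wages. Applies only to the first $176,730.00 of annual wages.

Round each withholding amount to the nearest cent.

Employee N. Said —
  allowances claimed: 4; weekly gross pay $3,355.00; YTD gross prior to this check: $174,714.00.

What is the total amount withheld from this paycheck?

$219.03

Wage Tax: taxable = $3,355.00 − 4×$240.00 = $2,395.00
  6.62% × $2,395.00 = $158.55
Long-Term Care Levy: cap $176,730.00 − YTD $174,714.00 = $2,016.00 subject; 3% × $2,016.00 = $60.48
Total: $158.55 + $60.48 = $219.03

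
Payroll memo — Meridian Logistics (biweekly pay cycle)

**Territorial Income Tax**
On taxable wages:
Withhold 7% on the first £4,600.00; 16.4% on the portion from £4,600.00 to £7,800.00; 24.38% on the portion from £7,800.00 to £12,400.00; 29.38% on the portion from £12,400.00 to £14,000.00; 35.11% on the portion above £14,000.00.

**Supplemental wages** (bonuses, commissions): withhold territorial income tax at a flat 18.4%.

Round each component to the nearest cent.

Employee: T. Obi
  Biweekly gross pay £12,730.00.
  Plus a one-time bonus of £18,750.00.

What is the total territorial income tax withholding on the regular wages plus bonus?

£5,515.23

Territorial Income Tax: taxable = £12,730.00
  £1,968.28 + 29.38% × (£12,730.00 − £12,400.00) = £1,968.28 + 29.38% × £330.00 = £2,065.23
Supplemental (18.4% flat on bonus): 18.4% × £18,750.00 = £3,450.00
Total territorial income tax: £2,065.23 + £3,450.00 = £5,515.23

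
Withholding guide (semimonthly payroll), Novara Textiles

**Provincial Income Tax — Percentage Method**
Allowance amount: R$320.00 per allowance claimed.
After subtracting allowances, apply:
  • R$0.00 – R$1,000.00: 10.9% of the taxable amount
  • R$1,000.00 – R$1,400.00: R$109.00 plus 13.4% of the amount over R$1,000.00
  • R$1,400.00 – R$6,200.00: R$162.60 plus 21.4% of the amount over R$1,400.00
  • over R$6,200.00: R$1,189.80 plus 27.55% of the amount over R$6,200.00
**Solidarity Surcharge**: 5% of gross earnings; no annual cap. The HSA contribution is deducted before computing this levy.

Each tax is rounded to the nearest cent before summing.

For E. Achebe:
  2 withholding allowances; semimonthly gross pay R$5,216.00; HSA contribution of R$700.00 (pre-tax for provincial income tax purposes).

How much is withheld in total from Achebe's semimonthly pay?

R$918.26

Provincial Income Tax: taxable = R$5,216.00 − R$700.00 − 2×R$320.00 = R$3,876.00
  R$162.60 + 21.4% × (R$3,876.00 − R$1,400.00) = R$162.60 + 21.4% × R$2,476.00 = R$692.46
Solidarity Surcharge: 5% × R$4,516.00 = R$225.80
Total: R$692.46 + R$225.80 = R$918.26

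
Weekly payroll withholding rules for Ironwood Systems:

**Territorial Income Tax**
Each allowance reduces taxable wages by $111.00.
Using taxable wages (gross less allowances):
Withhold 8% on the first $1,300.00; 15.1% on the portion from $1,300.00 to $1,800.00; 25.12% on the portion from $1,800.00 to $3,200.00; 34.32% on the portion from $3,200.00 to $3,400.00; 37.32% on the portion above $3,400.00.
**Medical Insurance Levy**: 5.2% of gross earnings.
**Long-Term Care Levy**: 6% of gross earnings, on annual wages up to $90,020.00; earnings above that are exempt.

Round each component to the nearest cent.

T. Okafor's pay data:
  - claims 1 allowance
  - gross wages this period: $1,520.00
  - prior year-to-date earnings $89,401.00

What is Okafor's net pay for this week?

$1,283.36

Territorial Income Tax: taxable = $1,520.00 − 1×$111.00 = $1,409.00
  $104.00 + 15.1% × ($1,409.00 − $1,300.00) = $104.00 + 15.1% × $109.00 = $120.46
Medical Insurance Levy: 5.2% × $1,520.00 = $79.04
Long-Term Care Levy: cap $90,020.00 − YTD $89,401.00 = $619.00 subject; 6% × $619.00 = $37.14
Total withheld: $120.46 + $79.04 + $37.14 = $236.64
Net pay: $1,520.00 − $236.64 = $1,283.36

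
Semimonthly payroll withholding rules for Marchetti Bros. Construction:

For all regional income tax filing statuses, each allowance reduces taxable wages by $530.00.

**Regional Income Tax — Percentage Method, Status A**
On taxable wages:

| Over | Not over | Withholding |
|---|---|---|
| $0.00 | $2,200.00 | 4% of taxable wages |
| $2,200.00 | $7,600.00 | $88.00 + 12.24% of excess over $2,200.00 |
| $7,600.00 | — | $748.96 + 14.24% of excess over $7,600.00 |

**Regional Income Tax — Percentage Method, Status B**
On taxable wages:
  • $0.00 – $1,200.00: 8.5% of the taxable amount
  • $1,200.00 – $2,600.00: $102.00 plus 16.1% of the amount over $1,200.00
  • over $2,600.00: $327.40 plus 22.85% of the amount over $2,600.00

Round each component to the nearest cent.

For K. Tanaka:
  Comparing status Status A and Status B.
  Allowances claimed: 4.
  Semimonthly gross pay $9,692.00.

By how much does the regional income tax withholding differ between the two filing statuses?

Regional Income Tax (Status A): taxable = $9,692.00 − 4×$530.00 = $7,572.00
  $88.00 + 12.24% × ($7,572.00 − $2,200.00) = $88.00 + 12.24% × $5,372.00 = $745.53
Regional Income Tax (Status B): taxable = $9,692.00 − 4×$530.00 = $7,572.00
  $327.40 + 22.85% × ($7,572.00 − $2,600.00) = $327.40 + 22.85% × $4,972.00 = $1,463.50
Difference: |$745.53 − $1,463.50| = $717.97 (higher under Status B)

$717.97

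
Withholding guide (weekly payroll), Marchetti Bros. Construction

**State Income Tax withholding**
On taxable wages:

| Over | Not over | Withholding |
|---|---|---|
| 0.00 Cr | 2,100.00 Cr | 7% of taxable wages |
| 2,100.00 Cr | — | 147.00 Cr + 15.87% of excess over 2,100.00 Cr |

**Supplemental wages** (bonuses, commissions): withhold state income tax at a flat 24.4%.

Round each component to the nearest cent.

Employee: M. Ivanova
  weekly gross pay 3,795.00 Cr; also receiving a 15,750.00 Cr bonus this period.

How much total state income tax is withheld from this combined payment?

State Income Tax: taxable = 3,795.00 Cr
  147.00 Cr + 15.87% × (3,795.00 Cr − 2,100.00 Cr) = 147.00 Cr + 15.87% × 1,695.00 Cr = 416.00 Cr
Supplemental (24.4% flat on bonus): 24.4% × 15,750.00 Cr = 3,843.00 Cr
Total state income tax: 416.00 Cr + 3,843.00 Cr = 4,259.00 Cr

4,259.00 Cr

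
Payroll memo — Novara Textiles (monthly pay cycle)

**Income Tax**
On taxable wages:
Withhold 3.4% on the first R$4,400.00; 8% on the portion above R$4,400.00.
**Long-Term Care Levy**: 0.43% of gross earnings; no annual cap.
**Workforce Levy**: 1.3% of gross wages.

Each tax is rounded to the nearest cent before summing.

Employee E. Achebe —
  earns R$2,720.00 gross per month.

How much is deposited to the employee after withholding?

Income Tax: taxable = R$2,720.00
  3.4% × R$2,720.00 = R$92.48
Long-Term Care Levy: 0.43% × R$2,720.00 = R$11.70
Workforce Levy: 1.3% × R$2,720.00 = R$35.36
Total withheld: R$92.48 + R$11.70 + R$35.36 = R$139.54
Net pay: R$2,720.00 − R$139.54 = R$2,580.46

R$2,580.46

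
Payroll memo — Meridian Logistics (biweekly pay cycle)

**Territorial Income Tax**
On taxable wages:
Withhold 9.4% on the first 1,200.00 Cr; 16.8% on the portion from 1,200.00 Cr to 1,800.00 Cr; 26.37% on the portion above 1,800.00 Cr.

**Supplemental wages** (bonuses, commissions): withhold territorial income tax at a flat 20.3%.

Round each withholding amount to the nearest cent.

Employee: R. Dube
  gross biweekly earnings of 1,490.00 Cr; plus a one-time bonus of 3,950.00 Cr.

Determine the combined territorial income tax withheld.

Territorial Income Tax: taxable = 1,490.00 Cr
  112.80 Cr + 16.8% × (1,490.00 Cr − 1,200.00 Cr) = 112.80 Cr + 16.8% × 290.00 Cr = 161.52 Cr
Supplemental (20.3% flat on bonus): 20.3% × 3,950.00 Cr = 801.85 Cr
Total territorial income tax: 161.52 Cr + 801.85 Cr = 963.37 Cr

963.37 Cr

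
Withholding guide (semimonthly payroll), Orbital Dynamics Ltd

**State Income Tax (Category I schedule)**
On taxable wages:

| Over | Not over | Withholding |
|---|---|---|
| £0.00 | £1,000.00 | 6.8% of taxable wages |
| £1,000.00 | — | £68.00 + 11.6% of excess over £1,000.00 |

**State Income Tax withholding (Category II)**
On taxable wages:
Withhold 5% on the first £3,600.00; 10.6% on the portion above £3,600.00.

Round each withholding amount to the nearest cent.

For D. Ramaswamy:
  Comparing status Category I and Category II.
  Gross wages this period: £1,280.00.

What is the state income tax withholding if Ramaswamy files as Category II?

£64.00

State Income Tax (Category II): taxable = £1,280.00
  5% × £1,280.00 = £64.00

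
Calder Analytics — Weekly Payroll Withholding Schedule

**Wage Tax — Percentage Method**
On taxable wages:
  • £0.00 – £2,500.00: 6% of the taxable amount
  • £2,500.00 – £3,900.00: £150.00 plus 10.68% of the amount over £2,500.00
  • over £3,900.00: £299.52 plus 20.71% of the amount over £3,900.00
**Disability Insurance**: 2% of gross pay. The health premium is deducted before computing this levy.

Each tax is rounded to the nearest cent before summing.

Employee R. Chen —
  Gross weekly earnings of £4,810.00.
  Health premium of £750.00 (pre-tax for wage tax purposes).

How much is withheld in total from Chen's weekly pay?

£413.86

Wage Tax: taxable = £4,810.00 − £750.00 = £4,060.00
  £299.52 + 20.71% × (£4,060.00 − £3,900.00) = £299.52 + 20.71% × £160.00 = £332.66
Disability Insurance: 2% × £4,060.00 = £81.20
Total: £332.66 + £81.20 = £413.86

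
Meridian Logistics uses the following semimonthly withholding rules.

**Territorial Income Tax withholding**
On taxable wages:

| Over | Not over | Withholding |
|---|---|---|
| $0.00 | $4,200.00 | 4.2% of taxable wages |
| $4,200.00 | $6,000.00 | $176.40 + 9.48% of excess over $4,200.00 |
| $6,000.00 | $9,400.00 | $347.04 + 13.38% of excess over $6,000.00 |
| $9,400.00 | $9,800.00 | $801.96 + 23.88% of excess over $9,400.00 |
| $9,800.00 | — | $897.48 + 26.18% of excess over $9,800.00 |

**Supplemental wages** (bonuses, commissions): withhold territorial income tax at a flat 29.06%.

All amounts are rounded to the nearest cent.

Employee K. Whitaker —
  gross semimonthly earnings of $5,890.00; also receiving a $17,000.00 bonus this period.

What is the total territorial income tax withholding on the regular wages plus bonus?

$5,276.81

Territorial Income Tax: taxable = $5,890.00
  $176.40 + 9.48% × ($5,890.00 − $4,200.00) = $176.40 + 9.48% × $1,690.00 = $336.61
Supplemental (29.06% flat on bonus): 29.06% × $17,000.00 = $4,940.20
Total territorial income tax: $336.61 + $4,940.20 = $5,276.81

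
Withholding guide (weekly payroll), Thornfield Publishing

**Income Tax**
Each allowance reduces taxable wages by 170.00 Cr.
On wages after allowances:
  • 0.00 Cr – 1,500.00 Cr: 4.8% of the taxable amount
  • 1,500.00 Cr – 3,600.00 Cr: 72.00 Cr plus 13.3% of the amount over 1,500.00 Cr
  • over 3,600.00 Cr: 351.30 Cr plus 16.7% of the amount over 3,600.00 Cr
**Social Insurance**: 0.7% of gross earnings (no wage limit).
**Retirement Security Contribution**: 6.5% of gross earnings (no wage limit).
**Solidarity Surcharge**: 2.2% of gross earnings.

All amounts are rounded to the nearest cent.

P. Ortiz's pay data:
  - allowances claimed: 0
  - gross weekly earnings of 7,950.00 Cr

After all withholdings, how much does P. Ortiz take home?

Income Tax: taxable = 7,950.00 Cr
  351.30 Cr + 16.7% × (7,950.00 Cr − 3,600.00 Cr) = 351.30 Cr + 16.7% × 4,350.00 Cr = 1,077.75 Cr
Social Insurance: 0.7% × 7,950.00 Cr = 55.65 Cr
Retirement Security Contribution: 6.5% × 7,950.00 Cr = 516.75 Cr
Solidarity Surcharge: 2.2% × 7,950.00 Cr = 174.90 Cr
Total withheld: 1,077.75 Cr + 55.65 Cr + 516.75 Cr + 174.90 Cr = 1,825.05 Cr
Net pay: 7,950.00 Cr − 1,825.05 Cr = 6,124.95 Cr

6,124.95 Cr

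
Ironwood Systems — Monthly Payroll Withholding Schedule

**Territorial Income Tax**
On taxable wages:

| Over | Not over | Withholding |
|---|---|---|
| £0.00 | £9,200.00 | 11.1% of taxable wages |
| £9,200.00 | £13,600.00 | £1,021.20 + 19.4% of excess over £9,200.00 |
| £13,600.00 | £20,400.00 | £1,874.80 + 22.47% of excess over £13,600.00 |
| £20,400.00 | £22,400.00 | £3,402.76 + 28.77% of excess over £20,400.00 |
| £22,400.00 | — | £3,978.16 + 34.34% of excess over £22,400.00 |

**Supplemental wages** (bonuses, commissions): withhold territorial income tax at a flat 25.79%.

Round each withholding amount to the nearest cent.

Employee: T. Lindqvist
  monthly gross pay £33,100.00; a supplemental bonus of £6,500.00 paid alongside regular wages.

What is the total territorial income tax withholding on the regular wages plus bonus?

£9,328.89

Territorial Income Tax: taxable = £33,100.00
  £3,978.16 + 34.34% × (£33,100.00 − £22,400.00) = £3,978.16 + 34.34% × £10,700.00 = £7,652.54
Supplemental (25.79% flat on bonus): 25.79% × £6,500.00 = £1,676.35
Total territorial income tax: £7,652.54 + £1,676.35 = £9,328.89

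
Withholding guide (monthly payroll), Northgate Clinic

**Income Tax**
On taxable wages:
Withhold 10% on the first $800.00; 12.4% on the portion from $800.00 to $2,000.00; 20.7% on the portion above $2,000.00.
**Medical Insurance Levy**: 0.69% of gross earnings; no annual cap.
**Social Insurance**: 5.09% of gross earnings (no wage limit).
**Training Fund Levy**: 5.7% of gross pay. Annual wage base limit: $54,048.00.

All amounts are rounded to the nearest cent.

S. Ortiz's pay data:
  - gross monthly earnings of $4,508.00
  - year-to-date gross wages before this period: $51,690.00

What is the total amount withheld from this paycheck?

$1,142.94

Income Tax: taxable = $4,508.00
  $228.80 + 20.7% × ($4,508.00 − $2,000.00) = $228.80 + 20.7% × $2,508.00 = $747.96
Medical Insurance Levy: 0.69% × $4,508.00 = $31.11
Social Insurance: 5.09% × $4,508.00 = $229.46
Training Fund Levy: cap $54,048.00 − YTD $51,690.00 = $2,358.00 subject; 5.7% × $2,358.00 = $134.41
Total: $747.96 + $31.11 + $229.46 + $134.41 = $1,142.94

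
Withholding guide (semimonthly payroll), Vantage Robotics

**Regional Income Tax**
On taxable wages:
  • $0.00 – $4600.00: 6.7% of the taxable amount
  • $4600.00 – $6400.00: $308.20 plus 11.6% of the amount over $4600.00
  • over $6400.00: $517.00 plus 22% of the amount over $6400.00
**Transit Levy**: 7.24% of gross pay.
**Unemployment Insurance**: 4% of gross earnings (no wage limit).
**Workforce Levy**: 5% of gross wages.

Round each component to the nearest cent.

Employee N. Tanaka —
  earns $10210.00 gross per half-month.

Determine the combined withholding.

$3013.30

Regional Income Tax: taxable = $10210.00
  $517.00 + 22% × ($10210.00 − $6400.00) = $517.00 + 22% × $3810.00 = $1355.20
Transit Levy: 7.24% × $10210.00 = $739.20
Unemployment Insurance: 4% × $10210.00 = $408.40
Workforce Levy: 5% × $10210.00 = $510.50
Total: $1355.20 + $739.20 + $408.40 + $510.50 = $3013.30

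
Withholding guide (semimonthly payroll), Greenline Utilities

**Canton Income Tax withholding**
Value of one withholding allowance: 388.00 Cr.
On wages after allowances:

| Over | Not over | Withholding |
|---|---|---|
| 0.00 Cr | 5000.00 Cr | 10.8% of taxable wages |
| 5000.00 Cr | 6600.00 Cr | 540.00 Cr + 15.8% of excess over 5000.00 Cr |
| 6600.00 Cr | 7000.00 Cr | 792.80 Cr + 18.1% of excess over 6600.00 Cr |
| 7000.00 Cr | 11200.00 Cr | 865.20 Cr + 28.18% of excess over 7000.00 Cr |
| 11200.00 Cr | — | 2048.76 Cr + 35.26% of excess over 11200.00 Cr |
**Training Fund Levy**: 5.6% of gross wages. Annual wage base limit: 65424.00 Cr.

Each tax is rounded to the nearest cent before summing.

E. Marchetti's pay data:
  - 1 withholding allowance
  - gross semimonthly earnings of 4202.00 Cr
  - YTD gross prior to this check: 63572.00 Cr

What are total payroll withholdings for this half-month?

Canton Income Tax: taxable = 4202.00 Cr − 1×388.00 Cr = 3814.00 Cr
  10.8% × 3814.00 Cr = 411.91 Cr
Training Fund Levy: cap 65424.00 Cr − YTD 63572.00 Cr = 1852.00 Cr subject; 5.6% × 1852.00 Cr = 103.71 Cr
Total: 411.91 Cr + 103.71 Cr = 515.62 Cr

515.62 Cr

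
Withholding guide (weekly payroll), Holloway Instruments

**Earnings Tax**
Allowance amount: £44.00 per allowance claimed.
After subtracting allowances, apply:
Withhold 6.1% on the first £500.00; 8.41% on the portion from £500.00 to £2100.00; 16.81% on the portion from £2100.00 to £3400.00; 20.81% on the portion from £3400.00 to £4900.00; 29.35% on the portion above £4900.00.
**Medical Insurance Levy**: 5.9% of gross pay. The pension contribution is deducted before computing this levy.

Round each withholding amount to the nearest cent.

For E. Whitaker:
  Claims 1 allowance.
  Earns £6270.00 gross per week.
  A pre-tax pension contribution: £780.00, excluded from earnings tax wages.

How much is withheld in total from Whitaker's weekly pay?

£1179.90

Earnings Tax: taxable = £6270.00 − £780.00 − 1×£44.00 = £5446.00
  £695.74 + 29.35% × (£5446.00 − £4900.00) = £695.74 + 29.35% × £546.00 = £855.99
Medical Insurance Levy: 5.9% × £5490.00 = £323.91
Total: £855.99 + £323.91 = £1179.90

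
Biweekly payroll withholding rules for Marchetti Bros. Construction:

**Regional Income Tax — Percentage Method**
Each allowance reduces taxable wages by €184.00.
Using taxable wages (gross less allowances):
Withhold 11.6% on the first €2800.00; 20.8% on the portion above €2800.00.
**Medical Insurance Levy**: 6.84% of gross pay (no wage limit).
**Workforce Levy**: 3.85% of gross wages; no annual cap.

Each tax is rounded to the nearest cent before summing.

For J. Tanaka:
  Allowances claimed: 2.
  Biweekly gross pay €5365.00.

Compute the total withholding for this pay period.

€1355.30

Regional Income Tax: taxable = €5365.00 − 2×€184.00 = €4997.00
  €324.80 + 20.8% × (€4997.00 − €2800.00) = €324.80 + 20.8% × €2197.00 = €781.78
Medical Insurance Levy: 6.84% × €5365.00 = €366.97
Workforce Levy: 3.85% × €5365.00 = €206.55
Total: €781.78 + €366.97 + €206.55 = €1355.30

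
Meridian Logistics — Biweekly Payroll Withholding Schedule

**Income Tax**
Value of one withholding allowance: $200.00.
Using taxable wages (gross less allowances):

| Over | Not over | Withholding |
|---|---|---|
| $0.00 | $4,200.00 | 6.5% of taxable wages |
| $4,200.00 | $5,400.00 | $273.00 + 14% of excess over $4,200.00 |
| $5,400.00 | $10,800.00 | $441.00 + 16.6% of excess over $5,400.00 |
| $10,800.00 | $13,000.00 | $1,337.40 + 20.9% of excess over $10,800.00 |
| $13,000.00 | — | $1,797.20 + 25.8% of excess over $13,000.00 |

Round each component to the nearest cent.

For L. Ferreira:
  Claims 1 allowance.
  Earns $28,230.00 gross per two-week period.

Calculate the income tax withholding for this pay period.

Income Tax: taxable = $28,230.00 − 1×$200.00 = $28,030.00
  $1,797.20 + 25.8% × ($28,030.00 − $13,000.00) = $1,797.20 + 25.8% × $15,030.00 = $5,674.94

$5,674.94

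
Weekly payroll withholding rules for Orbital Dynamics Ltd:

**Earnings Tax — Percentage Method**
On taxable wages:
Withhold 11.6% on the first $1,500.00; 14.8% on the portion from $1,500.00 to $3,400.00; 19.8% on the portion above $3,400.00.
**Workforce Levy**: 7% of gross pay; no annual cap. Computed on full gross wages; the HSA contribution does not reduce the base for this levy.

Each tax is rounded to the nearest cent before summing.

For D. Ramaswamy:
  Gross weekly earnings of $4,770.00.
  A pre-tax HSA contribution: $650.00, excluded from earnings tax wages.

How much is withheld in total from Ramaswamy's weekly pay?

$931.66

Earnings Tax: taxable = $4,770.00 − $650.00 = $4,120.00
  $455.20 + 19.8% × ($4,120.00 − $3,400.00) = $455.20 + 19.8% × $720.00 = $597.76
Workforce Levy: 7% × $4,770.00 = $333.90
Total: $597.76 + $333.90 = $931.66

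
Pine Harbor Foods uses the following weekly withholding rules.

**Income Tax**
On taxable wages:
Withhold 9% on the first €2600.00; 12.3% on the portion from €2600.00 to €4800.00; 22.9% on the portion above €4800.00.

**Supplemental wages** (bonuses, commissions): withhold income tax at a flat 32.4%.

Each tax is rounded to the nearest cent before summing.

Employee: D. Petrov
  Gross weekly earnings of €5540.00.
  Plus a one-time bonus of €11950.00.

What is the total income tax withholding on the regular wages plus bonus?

Income Tax: taxable = €5540.00
  €504.60 + 22.9% × (€5540.00 − €4800.00) = €504.60 + 22.9% × €740.00 = €674.06
Supplemental (32.4% flat on bonus): 32.4% × €11950.00 = €3871.80
Total income tax: €674.06 + €3871.80 = €4545.86

€4545.86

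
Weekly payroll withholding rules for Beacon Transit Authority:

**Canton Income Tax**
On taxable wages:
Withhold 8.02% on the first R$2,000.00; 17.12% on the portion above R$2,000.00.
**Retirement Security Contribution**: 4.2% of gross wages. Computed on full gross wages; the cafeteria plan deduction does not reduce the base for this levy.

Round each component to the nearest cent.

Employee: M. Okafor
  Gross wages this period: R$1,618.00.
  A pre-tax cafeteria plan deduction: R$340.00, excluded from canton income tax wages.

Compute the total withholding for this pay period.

Canton Income Tax: taxable = R$1,618.00 − R$340.00 = R$1,278.00
  8.02% × R$1,278.00 = R$102.50
Retirement Security Contribution: 4.2% × R$1,618.00 = R$67.96
Total: R$102.50 + R$67.96 = R$170.46

R$170.46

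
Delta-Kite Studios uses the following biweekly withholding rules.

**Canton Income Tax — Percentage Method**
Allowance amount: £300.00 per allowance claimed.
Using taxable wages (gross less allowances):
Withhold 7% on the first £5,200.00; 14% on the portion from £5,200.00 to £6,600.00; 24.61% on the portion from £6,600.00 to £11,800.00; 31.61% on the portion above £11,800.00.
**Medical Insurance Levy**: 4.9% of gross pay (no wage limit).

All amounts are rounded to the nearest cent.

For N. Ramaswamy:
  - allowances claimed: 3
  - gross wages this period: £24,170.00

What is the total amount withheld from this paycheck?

Canton Income Tax: taxable = £24,170.00 − 3×£300.00 = £23,270.00
  £1,839.72 + 31.61% × (£23,270.00 − £11,800.00) = £1,839.72 + 31.61% × £11,470.00 = £5,465.39
Medical Insurance Levy: 4.9% × £24,170.00 = £1,184.33
Total: £5,465.39 + £1,184.33 = £6,649.72

£6,649.72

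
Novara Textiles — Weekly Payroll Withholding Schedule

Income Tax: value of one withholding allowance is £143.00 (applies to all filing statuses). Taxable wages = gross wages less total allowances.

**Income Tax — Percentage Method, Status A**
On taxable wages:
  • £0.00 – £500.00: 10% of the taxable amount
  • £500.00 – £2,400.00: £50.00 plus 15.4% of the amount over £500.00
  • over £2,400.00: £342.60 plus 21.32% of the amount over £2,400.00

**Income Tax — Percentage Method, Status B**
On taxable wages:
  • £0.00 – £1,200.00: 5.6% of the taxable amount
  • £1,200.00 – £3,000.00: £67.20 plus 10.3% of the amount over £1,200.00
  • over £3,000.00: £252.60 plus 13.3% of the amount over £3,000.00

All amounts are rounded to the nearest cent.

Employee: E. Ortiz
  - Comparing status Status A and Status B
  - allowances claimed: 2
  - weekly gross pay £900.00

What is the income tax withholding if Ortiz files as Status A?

£67.56

Income Tax (Status A): taxable = £900.00 − 2×£143.00 = £614.00
  £50.00 + 15.4% × (£614.00 − £500.00) = £50.00 + 15.4% × £114.00 = £67.56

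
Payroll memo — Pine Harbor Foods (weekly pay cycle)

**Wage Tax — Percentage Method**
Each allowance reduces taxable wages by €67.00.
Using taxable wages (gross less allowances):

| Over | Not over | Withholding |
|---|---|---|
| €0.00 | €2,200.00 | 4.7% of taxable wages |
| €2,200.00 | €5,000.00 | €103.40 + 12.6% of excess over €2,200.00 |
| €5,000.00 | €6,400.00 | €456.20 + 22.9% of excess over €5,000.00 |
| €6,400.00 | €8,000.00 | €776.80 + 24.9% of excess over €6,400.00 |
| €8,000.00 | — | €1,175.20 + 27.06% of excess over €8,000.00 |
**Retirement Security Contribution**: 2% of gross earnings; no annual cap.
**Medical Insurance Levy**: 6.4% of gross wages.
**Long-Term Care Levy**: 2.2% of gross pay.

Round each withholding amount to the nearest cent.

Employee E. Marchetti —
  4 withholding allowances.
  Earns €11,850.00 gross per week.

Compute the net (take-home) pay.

€8,449.41

Wage Tax: taxable = €11,850.00 − 4×€67.00 = €11,582.00
  €1,175.20 + 27.06% × (€11,582.00 − €8,000.00) = €1,175.20 + 27.06% × €3,582.00 = €2,144.49
Retirement Security Contribution: 2% × €11,850.00 = €237.00
Medical Insurance Levy: 6.4% × €11,850.00 = €758.40
Long-Term Care Levy: 2.2% × €11,850.00 = €260.70
Total withheld: €2,144.49 + €237.00 + €758.40 + €260.70 = €3,400.59
Net pay: €11,850.00 − €3,400.59 = €8,449.41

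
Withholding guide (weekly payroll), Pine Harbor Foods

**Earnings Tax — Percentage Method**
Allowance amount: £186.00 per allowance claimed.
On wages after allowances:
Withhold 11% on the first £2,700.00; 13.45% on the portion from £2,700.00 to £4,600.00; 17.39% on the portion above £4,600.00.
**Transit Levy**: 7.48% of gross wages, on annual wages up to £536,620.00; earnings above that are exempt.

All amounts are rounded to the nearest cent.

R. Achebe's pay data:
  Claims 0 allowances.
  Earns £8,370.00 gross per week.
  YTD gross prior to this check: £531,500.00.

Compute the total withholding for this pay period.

£1,591.13

Earnings Tax: taxable = £8,370.00
  £552.55 + 17.39% × (£8,370.00 − £4,600.00) = £552.55 + 17.39% × £3,770.00 = £1,208.15
Transit Levy: cap £536,620.00 − YTD £531,500.00 = £5,120.00 subject; 7.48% × £5,120.00 = £382.98
Total: £1,208.15 + £382.98 = £1,591.13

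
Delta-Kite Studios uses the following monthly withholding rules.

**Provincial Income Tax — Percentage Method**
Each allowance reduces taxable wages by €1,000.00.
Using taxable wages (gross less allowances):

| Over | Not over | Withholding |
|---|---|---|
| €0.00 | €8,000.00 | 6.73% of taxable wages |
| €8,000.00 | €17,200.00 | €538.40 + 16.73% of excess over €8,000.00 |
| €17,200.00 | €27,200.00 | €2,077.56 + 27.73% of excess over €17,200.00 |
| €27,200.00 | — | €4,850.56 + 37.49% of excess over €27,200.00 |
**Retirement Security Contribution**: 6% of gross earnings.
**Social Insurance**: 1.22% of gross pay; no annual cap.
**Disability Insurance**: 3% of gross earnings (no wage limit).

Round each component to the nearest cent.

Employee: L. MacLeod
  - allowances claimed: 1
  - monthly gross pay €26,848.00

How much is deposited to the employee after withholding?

Provincial Income Tax: taxable = €26,848.00 − 1×€1,000.00 = €25,848.00
  €2,077.56 + 27.73% × (€25,848.00 − €17,200.00) = €2,077.56 + 27.73% × €8,648.00 = €4,475.65
Retirement Security Contribution: 6% × €26,848.00 = €1,610.88
Social Insurance: 1.22% × €26,848.00 = €327.55
Disability Insurance: 3% × €26,848.00 = €805.44
Total withheld: €4,475.65 + €1,610.88 + €327.55 + €805.44 = €7,219.52
Net pay: €26,848.00 − €7,219.52 = €19,628.48

€19,628.48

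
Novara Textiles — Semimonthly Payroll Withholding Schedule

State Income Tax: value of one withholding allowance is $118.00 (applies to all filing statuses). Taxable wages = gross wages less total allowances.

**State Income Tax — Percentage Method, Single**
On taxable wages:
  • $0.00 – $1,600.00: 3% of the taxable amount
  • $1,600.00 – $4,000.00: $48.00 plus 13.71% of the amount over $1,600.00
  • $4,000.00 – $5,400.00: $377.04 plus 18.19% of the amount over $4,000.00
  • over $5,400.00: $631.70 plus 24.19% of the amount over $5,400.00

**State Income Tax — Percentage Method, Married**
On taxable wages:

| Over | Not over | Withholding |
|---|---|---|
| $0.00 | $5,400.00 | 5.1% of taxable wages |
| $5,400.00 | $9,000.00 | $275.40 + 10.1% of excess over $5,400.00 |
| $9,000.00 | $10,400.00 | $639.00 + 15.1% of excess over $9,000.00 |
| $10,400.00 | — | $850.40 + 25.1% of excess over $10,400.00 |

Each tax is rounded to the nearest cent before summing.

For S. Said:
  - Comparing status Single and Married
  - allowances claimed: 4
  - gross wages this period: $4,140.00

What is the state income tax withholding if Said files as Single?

State Income Tax (Single): taxable = $4,140.00 − 4×$118.00 = $3,668.00
  $48.00 + 13.71% × ($3,668.00 − $1,600.00) = $48.00 + 13.71% × $2,068.00 = $331.52

$331.52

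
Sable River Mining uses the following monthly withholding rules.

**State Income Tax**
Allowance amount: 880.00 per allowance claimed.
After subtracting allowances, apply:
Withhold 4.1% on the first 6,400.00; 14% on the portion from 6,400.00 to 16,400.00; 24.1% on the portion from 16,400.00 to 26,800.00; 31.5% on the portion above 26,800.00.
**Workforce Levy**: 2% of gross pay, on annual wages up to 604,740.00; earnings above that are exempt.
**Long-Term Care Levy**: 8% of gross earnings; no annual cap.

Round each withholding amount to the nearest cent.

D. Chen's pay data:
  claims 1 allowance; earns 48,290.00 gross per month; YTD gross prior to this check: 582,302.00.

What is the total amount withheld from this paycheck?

State Income Tax: taxable = 48,290.00 − 1×880.00 = 47,410.00
  4,168.80 + 31.5% × (47,410.00 − 26,800.00) = 4,168.80 + 31.5% × 20,610.00 = 10,660.95
Workforce Levy: cap 604,740.00 − YTD 582,302.00 = 22,438.00 subject; 2% × 22,438.00 = 448.76
Long-Term Care Levy: 8% × 48,290.00 = 3,863.20
Total: 10,660.95 + 448.76 + 3,863.20 = 14,972.91

14,972.91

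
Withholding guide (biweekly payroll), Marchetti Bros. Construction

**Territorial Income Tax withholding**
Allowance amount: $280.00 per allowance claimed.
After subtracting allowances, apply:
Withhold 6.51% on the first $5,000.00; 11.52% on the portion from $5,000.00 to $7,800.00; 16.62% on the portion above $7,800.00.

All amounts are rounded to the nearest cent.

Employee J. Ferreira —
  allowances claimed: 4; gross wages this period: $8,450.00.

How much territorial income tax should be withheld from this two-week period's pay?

$593.92

Territorial Income Tax: taxable = $8,450.00 − 4×$280.00 = $7,330.00
  $325.50 + 11.52% × ($7,330.00 − $5,000.00) = $325.50 + 11.52% × $2,330.00 = $593.92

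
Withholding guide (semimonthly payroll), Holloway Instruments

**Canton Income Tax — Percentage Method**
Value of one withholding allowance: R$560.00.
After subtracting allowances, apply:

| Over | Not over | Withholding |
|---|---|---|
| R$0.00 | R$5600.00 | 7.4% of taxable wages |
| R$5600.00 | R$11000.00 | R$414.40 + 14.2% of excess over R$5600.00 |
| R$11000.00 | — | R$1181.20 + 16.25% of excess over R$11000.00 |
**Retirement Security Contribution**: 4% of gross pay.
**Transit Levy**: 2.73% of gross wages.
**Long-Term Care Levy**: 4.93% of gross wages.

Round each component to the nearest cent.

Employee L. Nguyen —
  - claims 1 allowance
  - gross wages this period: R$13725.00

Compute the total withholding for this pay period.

Canton Income Tax: taxable = R$13725.00 − 1×R$560.00 = R$13165.00
  R$1181.20 + 16.25% × (R$13165.00 − R$11000.00) = R$1181.20 + 16.25% × R$2165.00 = R$1533.01
Retirement Security Contribution: 4% × R$13725.00 = R$549.00
Transit Levy: 2.73% × R$13725.00 = R$374.69
Long-Term Care Levy: 4.93% × R$13725.00 = R$676.64
Total: R$1533.01 + R$549.00 + R$374.69 + R$676.64 = R$3133.34

R$3133.34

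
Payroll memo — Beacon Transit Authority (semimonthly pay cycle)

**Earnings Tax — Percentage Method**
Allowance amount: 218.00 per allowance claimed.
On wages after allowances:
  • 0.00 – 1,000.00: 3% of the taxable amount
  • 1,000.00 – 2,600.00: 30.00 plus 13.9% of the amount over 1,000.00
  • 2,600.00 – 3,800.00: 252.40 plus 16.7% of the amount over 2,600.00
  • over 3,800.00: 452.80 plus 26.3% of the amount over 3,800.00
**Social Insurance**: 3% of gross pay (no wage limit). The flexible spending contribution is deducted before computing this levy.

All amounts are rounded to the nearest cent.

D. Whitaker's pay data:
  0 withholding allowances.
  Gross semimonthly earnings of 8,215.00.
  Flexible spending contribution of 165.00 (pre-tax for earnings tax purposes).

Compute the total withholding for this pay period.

1,812.05

Earnings Tax: taxable = 8,215.00 − 165.00 = 8,050.00
  452.80 + 26.3% × (8,050.00 − 3,800.00) = 452.80 + 26.3% × 4,250.00 = 1,570.55
Social Insurance: 3% × 8,050.00 = 241.50
Total: 1,570.55 + 241.50 = 1,812.05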